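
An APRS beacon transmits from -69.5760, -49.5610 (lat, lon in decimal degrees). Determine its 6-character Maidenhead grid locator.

Shift to the Maidenhead origin (180°W, 90°S): lon 130.4390, lat 20.4240.
Field: lon ⌊130.4390/20⌋ = 6 → G; lat ⌊20.4240/10⌋ = 2 → C.
Square: lon ⌊10.4390/2⌋ = 5; lat ⌊0.4240/1⌋ = 0.
Subsquare: lon ⌊0.4390/0.0833333⌋ = 5 → f; lat ⌊0.4240/0.0416667⌋ = 10 → k.

GC50fk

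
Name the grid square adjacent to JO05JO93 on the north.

JO05jo94

Latitude extended square 3; +1 → 4.
The longitude characters are unchanged.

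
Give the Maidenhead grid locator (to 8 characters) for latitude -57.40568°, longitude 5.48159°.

Add 180° to longitude and 90° to latitude: 185.48159, 32.59432.
Field: lon ⌊185.48159/20⌋ = 9 → J; lat ⌊32.59432/10⌋ = 3 → D.
Square: lon ⌊5.48159/2⌋ = 2; lat ⌊2.59432/1⌋ = 2.
Subsquare: lon ⌊1.48159/0.0833333⌋ = 17 → r; lat ⌊0.59432/0.0416667⌋ = 14 → o.
Extended square: lon ⌊0.06492/0.00833333⌋ = 7; lat ⌊0.01099/0.00416667⌋ = 2.

JD22ro72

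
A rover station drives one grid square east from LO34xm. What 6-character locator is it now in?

LO44am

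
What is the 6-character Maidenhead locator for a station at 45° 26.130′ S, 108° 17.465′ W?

DE54un

Add 180° to longitude and 90° to latitude: 71.7089, 44.5645.
Field: 71.7089/20 → 3 → D, 44.5645/10 → 4 → E; chars DE.
Square: 11.7089/2 → 5, 4.5645/1 → 4; chars 54.
Subsquare: 1.7089/0.0833333 → 20 → u, 0.5645/0.0416667 → 13 → n; chars un.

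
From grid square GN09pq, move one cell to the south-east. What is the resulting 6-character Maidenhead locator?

GN09qp

Longitude subsquare p = 15; +1 → 16 = q.
Latitude subsquare q = 16; −1 → 15 = p.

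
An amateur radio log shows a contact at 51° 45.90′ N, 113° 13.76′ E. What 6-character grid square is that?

Shift to the Maidenhead origin (180°W, 90°S): lon 293.2293, lat 141.7650.
Field: lon ⌊293.2293/20⌋ = 14 → O; lat ⌊141.7650/10⌋ = 14 → O.
Square: lon ⌊13.2293/2⌋ = 6; lat ⌊1.7650/1⌋ = 1.
Subsquare: lon ⌊1.2293/0.0833333⌋ = 14 → o; lat ⌊0.7650/0.0416667⌋ = 18 → s.

OO61os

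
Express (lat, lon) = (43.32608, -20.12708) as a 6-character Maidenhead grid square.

HN93wh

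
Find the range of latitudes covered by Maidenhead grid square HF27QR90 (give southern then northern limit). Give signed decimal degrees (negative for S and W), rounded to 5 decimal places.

-32.29167, -32.28750

Field H=7, F=5: +7·20° lon, +5·10° lat → SW at lon -40°, lat -40°.
Square 2, 7: +2·2° lon, +7·1° lat → SW at lon -36°, lat -33°.
Subsquare q=16, r=17: +16·0.0833333° lon, +17·0.0416667° lat → SW at lon -34.6667°, lat -32.2917°.
Extended square 9, 0: +9·0.00833333° lon, +0·0.00416667° lat → SW at lon -34.5917°, lat -32.2917°.
Cell spans 0.00833333° lon × 0.00416667° lat.
south -32.29167, north -32.28750.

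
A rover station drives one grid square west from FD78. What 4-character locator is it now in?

FD68

Longitude square 7; −1 → 6.
The latitude characters are unchanged.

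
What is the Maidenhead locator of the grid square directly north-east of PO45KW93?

PO45lw04

Longitude extended square 9; +1 → 10, wraps to 0, carry into subsquare.
Longitude subsquare k = 10; +1 → 11 = l.
Latitude extended square 3; +1 → 4.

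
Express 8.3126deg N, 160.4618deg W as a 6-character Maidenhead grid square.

AJ98sh

Shift to the Maidenhead origin (180°W, 90°S): lon 19.5382, lat 98.3126.
Field: 19.5382/20 → 0 → A, 98.3126/10 → 9 → J; chars AJ.
Square: 19.5382/2 → 9, 8.3126/1 → 8; chars 98.
Subsquare: 1.5382/0.0833333 → 18 → s, 0.3126/0.0416667 → 7 → h; chars sh.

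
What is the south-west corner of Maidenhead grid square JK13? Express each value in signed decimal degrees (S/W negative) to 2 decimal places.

Field J=9, K=10: +9·20° lon, +10·10° lat → SW at lon 0°, lat 10°.
Square 1, 3: +1·2° lon, +3·1° lat → SW at lon 2°, lat 13°.
latitude 13.00, longitude 2.00.

13.00, 2.00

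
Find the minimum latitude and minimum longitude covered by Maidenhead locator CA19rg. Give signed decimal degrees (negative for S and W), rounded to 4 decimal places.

-80.7500, -136.5833

Field C=2, A=0: +2·20° lon, +0·10° lat → SW at lon -140°, lat -90°.
Square 1, 9: +1·2° lon, +9·1° lat → SW at lon -138°, lat -81°.
Subsquare r=17, g=6: +17·0.0833333° lon, +6·0.0416667° lat → SW at lon -136.583°, lat -80.75°.
latitude -80.7500, longitude -136.5833.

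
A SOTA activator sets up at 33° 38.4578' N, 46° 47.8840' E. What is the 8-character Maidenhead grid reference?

Offset from 180°W / 90°S: lon 226.79807°, lat 123.64096°.
Field: 226.79807/20 → 11 → L, 123.64096/10 → 12 → M; chars LM.
Square: 6.79807/2 → 3, 3.64096/1 → 3; chars 33.
Subsquare: 0.79807/0.0833333 → 9 → j, 0.64096/0.0416667 → 15 → p; chars jp.
Extended square: 0.04807/0.00833333 → 5, 0.01596/0.00416667 → 3; chars 53.

LM33jp53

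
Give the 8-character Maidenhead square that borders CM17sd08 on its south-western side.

CM17rd97

Longitude extended square 0; −1 → -1, wraps to 9, carry into subsquare.
Longitude subsquare s = 18; −1 → 17 = r.
Latitude extended square 8; −1 → 7.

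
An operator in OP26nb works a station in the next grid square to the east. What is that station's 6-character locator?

OP26ob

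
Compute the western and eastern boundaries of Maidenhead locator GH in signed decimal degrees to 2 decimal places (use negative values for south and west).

Field G=6, H=7: +6·20° lon, +7·10° lat → SW at lon -60°, lat -20°.
Cell spans 20° lon × 10° lat.
west -60.00, east -40.00.

-60.00, -40.00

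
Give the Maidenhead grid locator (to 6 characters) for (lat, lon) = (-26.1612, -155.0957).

BG23ku

Shift to the Maidenhead origin (180°W, 90°S): lon 24.9043, lat 63.8388.
Field: lon ⌊24.9043/20⌋ = 1 → B; lat ⌊63.8388/10⌋ = 6 → G.
Square: lon ⌊4.9043/2⌋ = 2; lat ⌊3.8388/1⌋ = 3.
Subsquare: lon ⌊0.9043/0.0833333⌋ = 10 → k; lat ⌊0.8388/0.0416667⌋ = 20 → u.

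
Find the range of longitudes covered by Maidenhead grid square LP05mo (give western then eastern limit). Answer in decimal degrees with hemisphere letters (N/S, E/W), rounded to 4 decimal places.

41.0000° E, 41.0833° E

Field L=11, P=15: +11·20° lon, +15·10° lat → SW at lon 40°, lat 60°.
Square 0, 5: +0·2° lon, +5·1° lat → SW at lon 40°, lat 65°.
Subsquare m=12, o=14: +12·0.0833333° lon, +14·0.0416667° lat → SW at lon 41°, lat 65.5833°.
Cell spans 0.0833333° lon × 0.0416667° lat.
west 41.0000° E, east 41.0833° E.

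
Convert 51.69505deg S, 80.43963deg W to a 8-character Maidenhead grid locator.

Offset from 180°W / 90°S: lon 99.56037°, lat 38.30495°.
Field: 99.56037/20 → 4 → E, 38.30495/10 → 3 → D; chars ED.
Square: 19.56037/2 → 9, 8.30495/1 → 8; chars 98.
Subsquare: 1.56037/0.0833333 → 18 → s, 0.30495/0.0416667 → 7 → h; chars sh.
Extended square: 0.06037/0.00833333 → 7, 0.01328/0.00416667 → 3; chars 73.

ED98sh73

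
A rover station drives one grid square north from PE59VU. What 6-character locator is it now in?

PE59vv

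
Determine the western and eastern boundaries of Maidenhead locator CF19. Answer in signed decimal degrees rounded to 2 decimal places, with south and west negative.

Field C=2, F=5: +2·20° lon, +5·10° lat → SW at lon -140°, lat -40°.
Square 1, 9: +1·2° lon, +9·1° lat → SW at lon -138°, lat -31°.
Cell spans 2° lon × 1° lat.
west -138.00, east -136.00.

-138.00, -136.00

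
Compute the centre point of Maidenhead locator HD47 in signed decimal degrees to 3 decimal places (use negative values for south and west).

Field H=7, D=3: +7·20° lon, +3·10° lat → SW at lon -40°, lat -60°.
Square 4, 7: +4·2° lon, +7·1° lat → SW at lon -32°, lat -53°.
Cell spans 2° lon × 1° lat. Centre is SW corner plus half of each.
latitude -52.500, longitude -31.000.

-52.500, -31.000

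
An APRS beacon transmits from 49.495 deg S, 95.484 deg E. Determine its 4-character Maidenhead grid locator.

NE70

Offset from 180°W / 90°S: lon 275.48°, lat 40.51°.
Field: lon ⌊275.48/20⌋ = 13 → N; lat ⌊40.51/10⌋ = 4 → E.
Square: lon ⌊15.48/2⌋ = 7; lat ⌊0.51/1⌋ = 0.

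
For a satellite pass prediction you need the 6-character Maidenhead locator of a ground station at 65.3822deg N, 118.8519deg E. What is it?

OP95kj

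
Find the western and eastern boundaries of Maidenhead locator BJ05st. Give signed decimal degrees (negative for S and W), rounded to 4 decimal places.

-158.5000, -158.4167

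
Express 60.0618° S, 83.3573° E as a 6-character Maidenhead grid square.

NC19qw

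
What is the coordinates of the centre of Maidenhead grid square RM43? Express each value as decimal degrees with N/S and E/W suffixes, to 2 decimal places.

33.50° N, 169.00° E

Field R=17, M=12: +17·20° lon, +12·10° lat → SW at lon 160°, lat 30°.
Square 4, 3: +4·2° lon, +3·1° lat → SW at lon 168°, lat 33°.
Cell spans 2° lon × 1° lat. Centre is SW corner plus half of each.
latitude 33.50° N, longitude 169.00° E.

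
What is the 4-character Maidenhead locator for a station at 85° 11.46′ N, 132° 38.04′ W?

Offset from 180°W / 90°S: lon 47.37°, lat 175.19°.
Field: 47.37/20 → 2 → C, 175.19/10 → 17 → R; chars CR.
Square: 7.37/2 → 3, 5.19/1 → 5; chars 35.

CR35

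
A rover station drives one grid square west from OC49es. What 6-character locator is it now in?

Longitude subsquare e = 4; −1 → 3 = d.
The latitude characters are unchanged.

OC49ds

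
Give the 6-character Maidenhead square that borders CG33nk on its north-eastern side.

CG33ol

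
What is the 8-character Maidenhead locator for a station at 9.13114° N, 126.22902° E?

PJ39cd71

Add 180° to longitude and 90° to latitude: 306.22902, 99.13114.
Field: lon ⌊306.22902/20⌋ = 15 → P; lat ⌊99.13114/10⌋ = 9 → J.
Square: lon ⌊6.22902/2⌋ = 3; lat ⌊9.13114/1⌋ = 9.
Subsquare: lon ⌊0.22902/0.0833333⌋ = 2 → c; lat ⌊0.13114/0.0416667⌋ = 3 → d.
Extended square: lon ⌊0.06235/0.00833333⌋ = 7; lat ⌊0.00614/0.00416667⌋ = 1.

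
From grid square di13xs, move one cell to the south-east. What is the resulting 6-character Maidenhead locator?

Longitude subsquare x = 23; +1 → 24, wraps to 0 = a, carry into square.
Longitude square 1; +1 → 2.
Latitude subsquare s = 18; −1 → 17 = r.

DI23ar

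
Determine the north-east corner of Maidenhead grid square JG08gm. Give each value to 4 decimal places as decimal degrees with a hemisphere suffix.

21.4583° S, 0.5833° E

Field J=9, G=6: +9·20° lon, +6·10° lat → SW at lon 0°, lat -30°.
Square 0, 8: +0·2° lon, +8·1° lat → SW at lon 0°, lat -22°.
Subsquare g=6, m=12: +6·0.0833333° lon, +12·0.0416667° lat → SW at lon 0.5°, lat -21.5°.
Cell spans 0.0833333° lon × 0.0416667° lat. NE corner is SW corner plus one full cell.
latitude 21.4583° S, longitude 0.5833° E.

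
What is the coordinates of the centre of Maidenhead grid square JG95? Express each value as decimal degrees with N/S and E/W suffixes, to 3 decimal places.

24.500° S, 19.000° E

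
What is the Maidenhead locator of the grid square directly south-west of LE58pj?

Longitude subsquare p = 15; −1 → 14 = o.
Latitude subsquare j = 9; −1 → 8 = i.

LE58oi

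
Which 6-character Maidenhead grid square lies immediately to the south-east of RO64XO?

RO74an

Longitude subsquare x = 23; +1 → 24, wraps to 0 = a, carry into square.
Longitude square 6; +1 → 7.
Latitude subsquare o = 14; −1 → 13 = n.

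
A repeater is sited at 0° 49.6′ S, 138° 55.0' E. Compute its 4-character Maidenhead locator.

PI99

Add 180° to longitude and 90° to latitude: 318.92, 89.17.
Field: lon ⌊318.92/20⌋ = 15 → P; lat ⌊89.17/10⌋ = 8 → I.
Square: lon ⌊18.92/2⌋ = 9; lat ⌊9.17/1⌋ = 9.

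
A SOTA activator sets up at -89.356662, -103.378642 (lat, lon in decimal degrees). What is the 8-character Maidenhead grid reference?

Offset from 180°W / 90°S: lon 76.62136°, lat 0.64334°.
Field: 76.62136/20 → 3 → D, 0.64334/10 → 0 → A; chars DA.
Square: 16.62136/2 → 8, 0.64334/1 → 0; chars 80.
Subsquare: 0.62136/0.0833333 → 7 → h, 0.64334/0.0416667 → 15 → p; chars hp.
Extended square: 0.03802/0.00833333 → 4, 0.01834/0.00416667 → 4; chars 44.

DA80hp44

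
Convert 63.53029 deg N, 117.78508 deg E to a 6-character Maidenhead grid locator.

Add 180° to longitude and 90° to latitude: 297.7851, 153.5303.
Field (20°×10°, letters A–R): lon ⌊297.7851/20⌋ = 14 → O; lat ⌊153.5303/10⌋ = 15 → P.
Square (2°×1°, digits 0–9): lon ⌊17.7851/2⌋ = 8; lat ⌊3.5303/1⌋ = 3.
Subsquare (5′×2.5′, letters a–x): lon ⌊1.7851/0.0833333⌋ = 21 → v; lat ⌊0.5303/0.0416667⌋ = 12 → m.

OP83vm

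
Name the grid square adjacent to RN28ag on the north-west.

Longitude subsquare a = 0; −1 → -1, wraps to 23 = x, carry into square.
Longitude square 2; −1 → 1.
Latitude subsquare g = 6; +1 → 7 = h.

RN18xh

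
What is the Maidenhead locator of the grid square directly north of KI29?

KJ20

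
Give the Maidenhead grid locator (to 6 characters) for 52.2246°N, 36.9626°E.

KO82lf

Offset from 180°W / 90°S: lon 216.9626°, lat 142.2246°.
Field: lon ⌊216.9626/20⌋ = 10 → K; lat ⌊142.2246/10⌋ = 14 → O.
Square: lon ⌊16.9626/2⌋ = 8; lat ⌊2.2246/1⌋ = 2.
Subsquare: lon ⌊0.9626/0.0833333⌋ = 11 → l; lat ⌊0.2246/0.0416667⌋ = 5 → f.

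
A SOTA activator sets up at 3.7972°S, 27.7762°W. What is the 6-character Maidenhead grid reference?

HI66ce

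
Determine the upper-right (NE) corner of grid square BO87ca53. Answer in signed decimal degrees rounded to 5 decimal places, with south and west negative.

57.01667, -143.78333

Field B=1, O=14: +1·20° lon, +14·10° lat → SW at lon -160°, lat 50°.
Square 8, 7: +8·2° lon, +7·1° lat → SW at lon -144°, lat 57°.
Subsquare c=2, a=0: +2·0.0833333° lon, +0·0.0416667° lat → SW at lon -143.833°, lat 57°.
Extended square 5, 3: +5·0.00833333° lon, +3·0.00416667° lat → SW at lon -143.792°, lat 57.0125°.
Cell spans 0.00833333° lon × 0.00416667° lat. NE corner is SW corner plus one full cell.
latitude 57.01667, longitude -143.78333.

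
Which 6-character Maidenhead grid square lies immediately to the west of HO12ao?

HO02xo

Longitude subsquare a = 0; −1 → -1, wraps to 23 = x, carry into square.
Longitude square 1; −1 → 0.
The latitude characters are unchanged.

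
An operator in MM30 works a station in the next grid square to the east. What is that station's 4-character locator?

MM40

Longitude square 3; +1 → 4.
The latitude characters are unchanged.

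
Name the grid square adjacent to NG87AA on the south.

Latitude subsquare a = 0; −1 → -1, wraps to 23 = x, carry into square.
Latitude square 7; −1 → 6.
The longitude characters are unchanged.

NG86ax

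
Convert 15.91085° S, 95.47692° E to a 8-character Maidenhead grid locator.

NH74rc71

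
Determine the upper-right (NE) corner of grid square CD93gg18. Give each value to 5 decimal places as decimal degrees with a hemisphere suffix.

56.71250° S, 121.48333° W

Field C=2, D=3: +2·20° lon, +3·10° lat → SW at lon -140°, lat -60°.
Square 9, 3: +9·2° lon, +3·1° lat → SW at lon -122°, lat -57°.
Subsquare g=6, g=6: +6·0.0833333° lon, +6·0.0416667° lat → SW at lon -121.5°, lat -56.75°.
Extended square 1, 8: +1·0.00833333° lon, +8·0.00416667° lat → SW at lon -121.492°, lat -56.7167°.
Cell spans 0.00833333° lon × 0.00416667° lat. NE corner is SW corner plus one full cell.
latitude 56.71250° S, longitude 121.48333° W.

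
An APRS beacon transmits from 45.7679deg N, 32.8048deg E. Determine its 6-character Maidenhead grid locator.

Offset from 180°W / 90°S: lon 212.8048°, lat 135.7679°.
Field (20°×10°, letters A–R): 212.8048/20 → 10 → K, 135.7679/10 → 13 → N; chars KN.
Square (2°×1°, digits 0–9): 12.8048/2 → 6, 5.7679/1 → 5; chars 65.
Subsquare (5′×2.5′, letters a–x): 0.8048/0.0833333 → 9 → j, 0.7679/0.0416667 → 18 → s; chars js.

KN65js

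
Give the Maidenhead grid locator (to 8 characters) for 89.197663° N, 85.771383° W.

Shift to the Maidenhead origin (180°W, 90°S): lon 94.22862, lat 179.19766.
Field: 94.22862/20 → 4 → E, 179.19766/10 → 17 → R; chars ER.
Square: 14.22862/2 → 7, 9.19766/1 → 9; chars 79.
Subsquare: 0.22862/0.0833333 → 2 → c, 0.19766/0.0416667 → 4 → e; chars ce.
Extended square: 0.06195/0.00833333 → 7, 0.03100/0.00416667 → 7; chars 77.

ER79ce77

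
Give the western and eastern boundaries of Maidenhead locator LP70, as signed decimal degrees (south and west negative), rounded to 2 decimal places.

54.00, 56.00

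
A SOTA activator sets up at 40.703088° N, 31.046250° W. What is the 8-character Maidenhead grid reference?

HN40lq48

Add 180° to longitude and 90° to latitude: 148.95375, 130.70309.
Field: lon ⌊148.95375/20⌋ = 7 → H; lat ⌊130.70309/10⌋ = 13 → N.
Square: lon ⌊8.95375/2⌋ = 4; lat ⌊0.70309/1⌋ = 0.
Subsquare: lon ⌊0.95375/0.0833333⌋ = 11 → l; lat ⌊0.70309/0.0416667⌋ = 16 → q.
Extended square: lon ⌊0.03708/0.00833333⌋ = 4; lat ⌊0.03642/0.00416667⌋ = 8.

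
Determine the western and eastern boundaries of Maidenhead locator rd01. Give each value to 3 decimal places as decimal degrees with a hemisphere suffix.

160.000° E, 162.000° E

Field R=17, D=3: +17·20° lon, +3·10° lat → SW at lon 160°, lat -60°.
Square 0, 1: +0·2° lon, +1·1° lat → SW at lon 160°, lat -59°.
Cell spans 2° lon × 1° lat.
west 160.000° E, east 162.000° E.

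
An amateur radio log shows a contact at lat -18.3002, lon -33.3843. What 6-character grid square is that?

HH31hq

Shift to the Maidenhead origin (180°W, 90°S): lon 146.6157, lat 71.6998.
Field (20°×10°, letters A–R): 146.6157/20 → 7 → H, 71.6998/10 → 7 → H; chars HH.
Square (2°×1°, digits 0–9): 6.6157/2 → 3, 1.6998/1 → 1; chars 31.
Subsquare (5′×2.5′, letters a–x): 0.6157/0.0833333 → 7 → h, 0.6998/0.0416667 → 16 → q; chars hq.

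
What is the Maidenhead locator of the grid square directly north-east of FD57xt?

FD67au

Longitude subsquare x = 23; +1 → 24, wraps to 0 = a, carry into square.
Longitude square 5; +1 → 6.
Latitude subsquare t = 19; +1 → 20 = u.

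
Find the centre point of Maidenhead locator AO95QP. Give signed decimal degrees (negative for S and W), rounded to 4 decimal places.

55.6458, -160.6250

Field A=0, O=14: +0·20° lon, +14·10° lat → SW at lon -180°, lat 50°.
Square 9, 5: +9·2° lon, +5·1° lat → SW at lon -162°, lat 55°.
Subsquare q=16, p=15: +16·0.0833333° lon, +15·0.0416667° lat → SW at lon -160.667°, lat 55.625°.
Cell spans 0.0833333° lon × 0.0416667° lat. Centre is SW corner plus half of each.
latitude 55.6458, longitude -160.6250.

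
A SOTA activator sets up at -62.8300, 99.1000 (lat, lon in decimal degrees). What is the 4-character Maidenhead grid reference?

Shift to the Maidenhead origin (180°W, 90°S): lon 279.10, lat 27.17.
Field: 279.10/20 → 13 → N, 27.17/10 → 2 → C; chars NC.
Square: 19.10/2 → 9, 7.17/1 → 7; chars 97.

NC97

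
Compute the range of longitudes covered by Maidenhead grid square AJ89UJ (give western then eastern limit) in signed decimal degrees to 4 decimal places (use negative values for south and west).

-162.3333, -162.2500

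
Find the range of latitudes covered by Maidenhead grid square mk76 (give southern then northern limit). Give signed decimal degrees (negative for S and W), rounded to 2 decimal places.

Field M=12, K=10: +12·20° lon, +10·10° lat → SW at lon 60°, lat 10°.
Square 7, 6: +7·2° lon, +6·1° lat → SW at lon 74°, lat 16°.
Cell spans 2° lon × 1° lat.
south 16.00, north 17.00.

16.00, 17.00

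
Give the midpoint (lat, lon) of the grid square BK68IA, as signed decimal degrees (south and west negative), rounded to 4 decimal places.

Field B=1, K=10: +1·20° lon, +10·10° lat → SW at lon -160°, lat 10°.
Square 6, 8: +6·2° lon, +8·1° lat → SW at lon -148°, lat 18°.
Subsquare i=8, a=0: +8·0.0833333° lon, +0·0.0416667° lat → SW at lon -147.333°, lat 18°.
Cell spans 0.0833333° lon × 0.0416667° lat. Centre is SW corner plus half of each.
latitude 18.0208, longitude -147.2917.

18.0208, -147.2917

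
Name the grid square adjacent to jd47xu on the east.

JD57au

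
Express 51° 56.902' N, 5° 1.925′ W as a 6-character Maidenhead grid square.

Shift to the Maidenhead origin (180°W, 90°S): lon 174.9679, lat 141.9484.
Field: 174.9679/20 → 8 → I, 141.9484/10 → 14 → O; chars IO.
Square: 14.9679/2 → 7, 1.9484/1 → 1; chars 71.
Subsquare: 0.9679/0.0833333 → 11 → l, 0.9484/0.0416667 → 22 → w; chars lw.

IO71lw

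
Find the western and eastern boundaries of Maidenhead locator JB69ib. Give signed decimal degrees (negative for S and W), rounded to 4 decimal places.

12.6667, 12.7500

Field J=9, B=1: +9·20° lon, +1·10° lat → SW at lon 0°, lat -80°.
Square 6, 9: +6·2° lon, +9·1° lat → SW at lon 12°, lat -71°.
Subsquare i=8, b=1: +8·0.0833333° lon, +1·0.0416667° lat → SW at lon 12.6667°, lat -70.9583°.
Cell spans 0.0833333° lon × 0.0416667° lat.
west 12.6667, east 12.7500.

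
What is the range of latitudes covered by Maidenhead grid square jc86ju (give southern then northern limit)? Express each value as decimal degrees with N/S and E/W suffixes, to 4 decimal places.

63.1667° S, 63.1250° S

Field J=9, C=2: +9·20° lon, +2·10° lat → SW at lon 0°, lat -70°.
Square 8, 6: +8·2° lon, +6·1° lat → SW at lon 16°, lat -64°.
Subsquare j=9, u=20: +9·0.0833333° lon, +20·0.0416667° lat → SW at lon 16.75°, lat -63.1667°.
Cell spans 0.0833333° lon × 0.0416667° lat.
south 63.1667° S, north 63.1250° S.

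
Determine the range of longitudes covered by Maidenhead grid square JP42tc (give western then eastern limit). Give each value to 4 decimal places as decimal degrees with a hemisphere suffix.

Field J=9, P=15: +9·20° lon, +15·10° lat → SW at lon 0°, lat 60°.
Square 4, 2: +4·2° lon, +2·1° lat → SW at lon 8°, lat 62°.
Subsquare t=19, c=2: +19·0.0833333° lon, +2·0.0416667° lat → SW at lon 9.58333°, lat 62.0833°.
Cell spans 0.0833333° lon × 0.0416667° lat.
west 9.5833° E, east 9.6667° E.

9.5833° E, 9.6667° E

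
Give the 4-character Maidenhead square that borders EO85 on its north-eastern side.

Longitude square 8; +1 → 9.
Latitude square 5; +1 → 6.

EO96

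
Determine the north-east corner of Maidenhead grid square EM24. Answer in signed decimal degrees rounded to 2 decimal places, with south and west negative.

35.00, -94.00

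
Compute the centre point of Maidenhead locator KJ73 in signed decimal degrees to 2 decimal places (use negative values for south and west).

3.50, 35.00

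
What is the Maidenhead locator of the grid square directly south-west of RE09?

Longitude square 0; −1 → -1, wraps to 9, carry into field.
Longitude field R = 17; −1 → 16 = Q.
Latitude square 9; −1 → 8.

QE98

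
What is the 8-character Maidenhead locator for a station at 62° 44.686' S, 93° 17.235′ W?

Shift to the Maidenhead origin (180°W, 90°S): lon 86.71275, lat 27.25523.
Field: 86.71275/20 → 4 → E, 27.25523/10 → 2 → C; chars EC.
Square: 6.71275/2 → 3, 7.25523/1 → 7; chars 37.
Subsquare: 0.71275/0.0833333 → 8 → i, 0.25523/0.0416667 → 6 → g; chars ig.
Extended square: 0.04608/0.00833333 → 5, 0.00523/0.00416667 → 1; chars 51.

EC37ig51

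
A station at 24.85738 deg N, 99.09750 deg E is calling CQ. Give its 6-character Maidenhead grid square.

NL94nu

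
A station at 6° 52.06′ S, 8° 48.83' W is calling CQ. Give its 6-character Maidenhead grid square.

II53od

Shift to the Maidenhead origin (180°W, 90°S): lon 171.1862, lat 83.1323.
Field (20°×10°, letters A–R): 171.1862/20 → 8 → I, 83.1323/10 → 8 → I; chars II.
Square (2°×1°, digits 0–9): 11.1862/2 → 5, 3.1323/1 → 3; chars 53.
Subsquare (5′×2.5′, letters a–x): 1.1862/0.0833333 → 14 → o, 0.1323/0.0416667 → 3 → d; chars od.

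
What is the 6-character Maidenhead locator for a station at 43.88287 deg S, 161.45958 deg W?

Offset from 180°W / 90°S: lon 18.5404°, lat 46.1171°.
Field (20°×10°, letters A–R): lon ⌊18.5404/20⌋ = 0 → A; lat ⌊46.1171/10⌋ = 4 → E.
Square (2°×1°, digits 0–9): lon ⌊18.5404/2⌋ = 9; lat ⌊6.1171/1⌋ = 6.
Subsquare (5′×2.5′, letters a–x): lon ⌊0.5404/0.0833333⌋ = 6 → g; lat ⌊0.1171/0.0416667⌋ = 2 → c.

AE96gc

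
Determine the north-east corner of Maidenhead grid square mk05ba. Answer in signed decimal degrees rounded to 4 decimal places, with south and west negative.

Field M=12, K=10: +12·20° lon, +10·10° lat → SW at lon 60°, lat 10°.
Square 0, 5: +0·2° lon, +5·1° lat → SW at lon 60°, lat 15°.
Subsquare b=1, a=0: +1·0.0833333° lon, +0·0.0416667° lat → SW at lon 60.0833°, lat 15°.
Cell spans 0.0833333° lon × 0.0416667° lat. NE corner is SW corner plus one full cell.
latitude 15.0417, longitude 60.1667.

15.0417, 60.1667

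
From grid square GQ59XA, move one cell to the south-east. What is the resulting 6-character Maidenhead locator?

GQ68ax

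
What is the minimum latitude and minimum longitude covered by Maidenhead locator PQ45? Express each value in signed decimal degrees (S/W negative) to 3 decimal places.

75.000, 128.000

Field P=15, Q=16: +15·20° lon, +16·10° lat → SW at lon 120°, lat 70°.
Square 4, 5: +4·2° lon, +5·1° lat → SW at lon 128°, lat 75°.
latitude 75.000, longitude 128.000.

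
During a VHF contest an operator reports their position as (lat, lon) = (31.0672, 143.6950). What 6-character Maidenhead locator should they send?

Add 180° to longitude and 90° to latitude: 323.6950, 121.0672.
Field (20°×10°, letters A–R): 323.6950/20 → 16 → Q, 121.0672/10 → 12 → M; chars QM.
Square (2°×1°, digits 0–9): 3.6950/2 → 1, 1.0672/1 → 1; chars 11.
Subsquare (5′×2.5′, letters a–x): 1.6950/0.0833333 → 20 → u, 0.0672/0.0416667 → 1 → b; chars ub.

QM11ub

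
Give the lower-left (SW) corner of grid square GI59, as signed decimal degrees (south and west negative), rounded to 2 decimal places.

-1.00, -50.00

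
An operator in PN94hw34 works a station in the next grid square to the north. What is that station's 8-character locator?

Latitude extended square 4; +1 → 5.
The longitude characters are unchanged.

PN94hw35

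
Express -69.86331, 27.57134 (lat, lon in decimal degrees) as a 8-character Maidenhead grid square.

KC30sd82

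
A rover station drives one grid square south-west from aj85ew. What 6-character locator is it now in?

AJ85dv

Longitude subsquare e = 4; −1 → 3 = d.
Latitude subsquare w = 22; −1 → 21 = v.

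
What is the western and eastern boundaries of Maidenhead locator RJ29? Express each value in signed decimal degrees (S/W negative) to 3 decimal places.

Field R=17, J=9: +17·20° lon, +9·10° lat → SW at lon 160°, lat 0°.
Square 2, 9: +2·2° lon, +9·1° lat → SW at lon 164°, lat 9°.
Cell spans 2° lon × 1° lat.
west 164.000, east 166.000.

164.000, 166.000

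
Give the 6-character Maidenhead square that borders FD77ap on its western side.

FD67xp

Longitude subsquare a = 0; −1 → -1, wraps to 23 = x, carry into square.
Longitude square 7; −1 → 6.
The latitude characters are unchanged.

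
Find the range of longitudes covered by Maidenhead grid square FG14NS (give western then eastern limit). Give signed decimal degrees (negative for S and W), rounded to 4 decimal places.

Field F=5, G=6: +5·20° lon, +6·10° lat → SW at lon -80°, lat -30°.
Square 1, 4: +1·2° lon, +4·1° lat → SW at lon -78°, lat -26°.
Subsquare n=13, s=18: +13·0.0833333° lon, +18·0.0416667° lat → SW at lon -76.9167°, lat -25.25°.
Cell spans 0.0833333° lon × 0.0416667° lat.
west -76.9167, east -76.8333.

-76.9167, -76.8333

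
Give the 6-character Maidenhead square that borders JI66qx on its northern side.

JI67qa

Latitude subsquare x = 23; +1 → 24, wraps to 0 = a, carry into square.
Latitude square 6; +1 → 7.
The longitude characters are unchanged.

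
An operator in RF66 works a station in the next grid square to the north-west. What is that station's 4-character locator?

RF57

Longitude square 6; −1 → 5.
Latitude square 6; +1 → 7.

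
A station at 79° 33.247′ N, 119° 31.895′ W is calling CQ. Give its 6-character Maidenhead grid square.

DQ09fn

Shift to the Maidenhead origin (180°W, 90°S): lon 60.4684, lat 169.5541.
Field (20°×10°, letters A–R): lon ⌊60.4684/20⌋ = 3 → D; lat ⌊169.5541/10⌋ = 16 → Q.
Square (2°×1°, digits 0–9): lon ⌊0.4684/2⌋ = 0; lat ⌊9.5541/1⌋ = 9.
Subsquare (5′×2.5′, letters a–x): lon ⌊0.4684/0.0833333⌋ = 5 → f; lat ⌊0.5541/0.0416667⌋ = 13 → n.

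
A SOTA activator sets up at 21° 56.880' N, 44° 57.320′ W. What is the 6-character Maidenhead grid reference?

GL71mw

Add 180° to longitude and 90° to latitude: 135.0447, 111.9480.
Field (20°×10°, letters A–R): 135.0447/20 → 6 → G, 111.9480/10 → 11 → L; chars GL.
Square (2°×1°, digits 0–9): 15.0447/2 → 7, 1.9480/1 → 1; chars 71.
Subsquare (5′×2.5′, letters a–x): 1.0447/0.0833333 → 12 → m, 0.9480/0.0416667 → 22 → w; chars mw.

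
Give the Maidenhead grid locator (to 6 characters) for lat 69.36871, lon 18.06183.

JP99ai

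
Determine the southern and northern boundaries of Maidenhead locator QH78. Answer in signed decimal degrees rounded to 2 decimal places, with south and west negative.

-12.00, -11.00

Field Q=16, H=7: +16·20° lon, +7·10° lat → SW at lon 140°, lat -20°.
Square 7, 8: +7·2° lon, +8·1° lat → SW at lon 154°, lat -12°.
Cell spans 2° lon × 1° lat.
south -12.00, north -11.00.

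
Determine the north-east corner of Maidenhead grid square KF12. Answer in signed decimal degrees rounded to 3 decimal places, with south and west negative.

-37.000, 24.000

Field K=10, F=5: +10·20° lon, +5·10° lat → SW at lon 20°, lat -40°.
Square 1, 2: +1·2° lon, +2·1° lat → SW at lon 22°, lat -38°.
Cell spans 2° lon × 1° lat. NE corner is SW corner plus one full cell.
latitude -37.000, longitude 24.000.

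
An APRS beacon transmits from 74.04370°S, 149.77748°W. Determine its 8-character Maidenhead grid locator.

BB55cw69

Offset from 180°W / 90°S: lon 30.22252°, lat 15.95630°.
Field: 30.22252/20 → 1 → B, 15.95630/10 → 1 → B; chars BB.
Square: 10.22252/2 → 5, 5.95630/1 → 5; chars 55.
Subsquare: 0.22252/0.0833333 → 2 → c, 0.95630/0.0416667 → 22 → w; chars cw.
Extended square: 0.05585/0.00833333 → 6, 0.03963/0.00416667 → 9; chars 69.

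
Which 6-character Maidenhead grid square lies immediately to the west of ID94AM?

Longitude subsquare a = 0; −1 → -1, wraps to 23 = x, carry into square.
Longitude square 9; −1 → 8.
The latitude characters are unchanged.

ID84xm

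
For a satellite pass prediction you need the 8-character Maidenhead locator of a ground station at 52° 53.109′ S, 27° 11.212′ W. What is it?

HD67jc77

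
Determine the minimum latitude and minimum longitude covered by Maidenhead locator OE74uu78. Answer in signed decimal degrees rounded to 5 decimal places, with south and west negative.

-45.13333, 115.72500

Field O=14, E=4: +14·20° lon, +4·10° lat → SW at lon 100°, lat -50°.
Square 7, 4: +7·2° lon, +4·1° lat → SW at lon 114°, lat -46°.
Subsquare u=20, u=20: +20·0.0833333° lon, +20·0.0416667° lat → SW at lon 115.667°, lat -45.1667°.
Extended square 7, 8: +7·0.00833333° lon, +8·0.00416667° lat → SW at lon 115.725°, lat -45.1333°.
latitude -45.13333, longitude 115.72500.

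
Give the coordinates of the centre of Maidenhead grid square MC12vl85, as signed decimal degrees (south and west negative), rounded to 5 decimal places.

Field M=12, C=2: +12·20° lon, +2·10° lat → SW at lon 60°, lat -70°.
Square 1, 2: +1·2° lon, +2·1° lat → SW at lon 62°, lat -68°.
Subsquare v=21, l=11: +21·0.0833333° lon, +11·0.0416667° lat → SW at lon 63.75°, lat -67.5417°.
Extended square 8, 5: +8·0.00833333° lon, +5·0.00416667° lat → SW at lon 63.8167°, lat -67.5208°.
Cell spans 0.00833333° lon × 0.00416667° lat. Centre is SW corner plus half of each.
latitude -67.51875, longitude 63.82083.

-67.51875, 63.82083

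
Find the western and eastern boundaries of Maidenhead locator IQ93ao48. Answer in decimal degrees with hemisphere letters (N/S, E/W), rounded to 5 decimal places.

1.96667° W, 1.95833° W

Field I=8, Q=16: +8·20° lon, +16·10° lat → SW at lon -20°, lat 70°.
Square 9, 3: +9·2° lon, +3·1° lat → SW at lon -2°, lat 73°.
Subsquare a=0, o=14: +0·0.0833333° lon, +14·0.0416667° lat → SW at lon -2°, lat 73.5833°.
Extended square 4, 8: +4·0.00833333° lon, +8·0.00416667° lat → SW at lon -1.96667°, lat 73.6167°.
Cell spans 0.00833333° lon × 0.00416667° lat.
west 1.96667° W, east 1.95833° W.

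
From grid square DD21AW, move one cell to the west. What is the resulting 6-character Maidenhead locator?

DD11xw

Longitude subsquare a = 0; −1 → -1, wraps to 23 = x, carry into square.
Longitude square 2; −1 → 1.
The latitude characters are unchanged.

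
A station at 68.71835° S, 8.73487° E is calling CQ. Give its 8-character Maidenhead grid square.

JC41ig87

Add 180° to longitude and 90° to latitude: 188.73487, 21.28165.
Field: lon ⌊188.73487/20⌋ = 9 → J; lat ⌊21.28165/10⌋ = 2 → C.
Square: lon ⌊8.73487/2⌋ = 4; lat ⌊1.28165/1⌋ = 1.
Subsquare: lon ⌊0.73487/0.0833333⌋ = 8 → i; lat ⌊0.28165/0.0416667⌋ = 6 → g.
Extended square: lon ⌊0.06820/0.00833333⌋ = 8; lat ⌊0.03165/0.00416667⌋ = 7.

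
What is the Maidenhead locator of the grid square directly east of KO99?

LO09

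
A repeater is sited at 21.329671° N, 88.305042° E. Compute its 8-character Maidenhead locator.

NL41dh69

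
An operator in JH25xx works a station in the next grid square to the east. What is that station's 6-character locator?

JH35ax

Longitude subsquare x = 23; +1 → 24, wraps to 0 = a, carry into square.
Longitude square 2; +1 → 3.
The latitude characters are unchanged.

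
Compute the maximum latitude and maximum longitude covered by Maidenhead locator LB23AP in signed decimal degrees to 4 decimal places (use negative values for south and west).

-76.3333, 44.0833

Field L=11, B=1: +11·20° lon, +1·10° lat → SW at lon 40°, lat -80°.
Square 2, 3: +2·2° lon, +3·1° lat → SW at lon 44°, lat -77°.
Subsquare a=0, p=15: +0·0.0833333° lon, +15·0.0416667° lat → SW at lon 44°, lat -76.375°.
Cell spans 0.0833333° lon × 0.0416667° lat. NE corner is SW corner plus one full cell.
latitude -76.3333, longitude 44.0833.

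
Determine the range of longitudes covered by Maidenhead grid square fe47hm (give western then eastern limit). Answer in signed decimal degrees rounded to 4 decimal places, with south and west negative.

-71.4167, -71.3333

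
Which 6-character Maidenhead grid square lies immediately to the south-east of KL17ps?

Longitude subsquare p = 15; +1 → 16 = q.
Latitude subsquare s = 18; −1 → 17 = r.

KL17qr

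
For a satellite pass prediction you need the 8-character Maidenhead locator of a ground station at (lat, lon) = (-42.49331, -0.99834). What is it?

IE97mm01

Offset from 180°W / 90°S: lon 179.00166°, lat 47.50669°.
Field (20°×10°, letters A–R): 179.00166/20 → 8 → I, 47.50669/10 → 4 → E; chars IE.
Square (2°×1°, digits 0–9): 19.00166/2 → 9, 7.50669/1 → 7; chars 97.
Subsquare (5′×2.5′, letters a–x): 1.00166/0.0833333 → 12 → m, 0.50669/0.0416667 → 12 → m; chars mm.
Extended square (30″×15″, digits 0–9): 0.00166/0.00833333 → 0, 0.00669/0.00416667 → 1; chars 01.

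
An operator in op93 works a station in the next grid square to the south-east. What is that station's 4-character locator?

PP02

Longitude square 9; +1 → 10, wraps to 0, carry into field.
Longitude field O = 14; +1 → 15 = P.
Latitude square 3; −1 → 2.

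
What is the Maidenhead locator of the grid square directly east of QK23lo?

QK23mo

Longitude subsquare l = 11; +1 → 12 = m.
The latitude characters are unchanged.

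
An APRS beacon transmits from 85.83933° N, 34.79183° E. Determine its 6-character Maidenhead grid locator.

KR75ju

Add 180° to longitude and 90° to latitude: 214.7918, 175.8393.
Field (20°×10°, letters A–R): 214.7918/20 → 10 → K, 175.8393/10 → 17 → R; chars KR.
Square (2°×1°, digits 0–9): 14.7918/2 → 7, 5.8393/1 → 5; chars 75.
Subsquare (5′×2.5′, letters a–x): 0.7918/0.0833333 → 9 → j, 0.8393/0.0416667 → 20 → u; chars ju.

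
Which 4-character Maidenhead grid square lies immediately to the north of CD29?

CE20

Latitude square 9; +1 → 10, wraps to 0, carry into field.
Latitude field D = 3; +1 → 4 = E.
The longitude characters are unchanged.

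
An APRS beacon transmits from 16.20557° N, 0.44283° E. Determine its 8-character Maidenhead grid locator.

JK06fe39

Add 180° to longitude and 90° to latitude: 180.44283, 106.20557.
Field (20°×10°, letters A–R): lon ⌊180.44283/20⌋ = 9 → J; lat ⌊106.20557/10⌋ = 10 → K.
Square (2°×1°, digits 0–9): lon ⌊0.44283/2⌋ = 0; lat ⌊6.20557/1⌋ = 6.
Subsquare (5′×2.5′, letters a–x): lon ⌊0.44283/0.0833333⌋ = 5 → f; lat ⌊0.20557/0.0416667⌋ = 4 → e.
Extended square (30″×15″, digits 0–9): lon ⌊0.02616/0.00833333⌋ = 3; lat ⌊0.03890/0.00416667⌋ = 9.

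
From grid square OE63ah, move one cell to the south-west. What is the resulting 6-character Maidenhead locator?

OE53xg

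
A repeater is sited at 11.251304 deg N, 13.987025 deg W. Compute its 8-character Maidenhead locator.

Offset from 180°W / 90°S: lon 166.01298°, lat 101.25130°.
Field: 166.01298/20 → 8 → I, 101.25130/10 → 10 → K; chars IK.
Square: 6.01298/2 → 3, 1.25130/1 → 1; chars 31.
Subsquare: 0.01298/0.0833333 → 0 → a, 0.25130/0.0416667 → 6 → g; chars ag.
Extended square: 0.01298/0.00833333 → 1, 0.00130/0.00416667 → 0; chars 10.

IK31ag10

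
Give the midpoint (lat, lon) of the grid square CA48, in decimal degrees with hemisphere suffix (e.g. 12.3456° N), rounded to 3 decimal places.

81.500° S, 131.000° W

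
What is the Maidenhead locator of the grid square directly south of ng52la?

NG51lx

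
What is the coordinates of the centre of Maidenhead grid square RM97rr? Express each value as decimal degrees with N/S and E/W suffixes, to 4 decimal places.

37.7292° N, 179.4583° E

Field R=17, M=12: +17·20° lon, +12·10° lat → SW at lon 160°, lat 30°.
Square 9, 7: +9·2° lon, +7·1° lat → SW at lon 178°, lat 37°.
Subsquare r=17, r=17: +17·0.0833333° lon, +17·0.0416667° lat → SW at lon 179.417°, lat 37.7083°.
Cell spans 0.0833333° lon × 0.0416667° lat. Centre is SW corner plus half of each.
latitude 37.7292° N, longitude 179.4583° E.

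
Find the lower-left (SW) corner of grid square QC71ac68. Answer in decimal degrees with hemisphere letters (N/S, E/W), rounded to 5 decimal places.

68.88333° S, 154.05000° E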